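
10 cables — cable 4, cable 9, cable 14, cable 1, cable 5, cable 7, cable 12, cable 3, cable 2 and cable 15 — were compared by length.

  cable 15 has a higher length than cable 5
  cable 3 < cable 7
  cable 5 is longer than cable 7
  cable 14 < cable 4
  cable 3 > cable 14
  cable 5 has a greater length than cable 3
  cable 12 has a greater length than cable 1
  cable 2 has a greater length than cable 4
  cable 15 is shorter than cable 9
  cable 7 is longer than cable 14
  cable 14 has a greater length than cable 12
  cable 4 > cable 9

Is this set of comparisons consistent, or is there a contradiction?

The single ordering cable 1 < cable 12 < cable 14 < cable 3 < cable 7 < cable 5 < cable 15 < cable 9 < cable 4 < cable 2 satisfies every listed relation, so no contradiction arises.

consistent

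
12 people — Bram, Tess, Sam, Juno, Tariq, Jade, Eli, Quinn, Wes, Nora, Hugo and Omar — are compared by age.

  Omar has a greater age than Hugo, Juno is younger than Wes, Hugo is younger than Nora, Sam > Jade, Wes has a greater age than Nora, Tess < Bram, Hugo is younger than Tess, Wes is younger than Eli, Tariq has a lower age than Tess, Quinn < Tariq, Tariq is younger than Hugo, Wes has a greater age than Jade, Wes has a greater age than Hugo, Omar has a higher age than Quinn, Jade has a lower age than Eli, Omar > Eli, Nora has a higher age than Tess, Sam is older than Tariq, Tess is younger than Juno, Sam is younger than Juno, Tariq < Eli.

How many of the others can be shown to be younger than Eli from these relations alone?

Directly below Eli: Tariq, Jade, Wes.
One step further: Quinn, Hugo, Nora, Juno (7 so far).
One step further: Tess, Sam (9 so far).
Nothing else is reachable below Eli; 9 in all.

9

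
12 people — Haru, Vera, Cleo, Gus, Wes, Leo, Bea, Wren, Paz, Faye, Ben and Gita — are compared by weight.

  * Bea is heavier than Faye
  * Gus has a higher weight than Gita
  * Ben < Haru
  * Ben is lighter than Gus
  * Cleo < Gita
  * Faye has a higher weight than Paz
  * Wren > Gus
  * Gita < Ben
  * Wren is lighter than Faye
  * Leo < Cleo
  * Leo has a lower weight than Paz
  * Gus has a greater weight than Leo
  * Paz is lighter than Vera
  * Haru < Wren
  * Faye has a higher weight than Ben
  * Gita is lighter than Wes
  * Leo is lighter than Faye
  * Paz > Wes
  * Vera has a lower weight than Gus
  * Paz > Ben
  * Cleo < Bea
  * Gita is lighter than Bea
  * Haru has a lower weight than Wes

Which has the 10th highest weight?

The consecutive relations fix a unique order: Leo < Cleo < Gita < Ben < Haru < Wes < Paz < Vera < Gus < Wren < Faye < Bea.
The 10th largest is Gita.

Gita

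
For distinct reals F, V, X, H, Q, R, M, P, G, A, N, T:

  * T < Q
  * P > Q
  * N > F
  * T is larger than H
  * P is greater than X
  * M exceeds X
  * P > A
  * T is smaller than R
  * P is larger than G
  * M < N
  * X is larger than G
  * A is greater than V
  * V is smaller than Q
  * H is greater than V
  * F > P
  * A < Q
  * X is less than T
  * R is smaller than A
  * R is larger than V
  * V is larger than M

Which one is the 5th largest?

The consecutive relations fix a unique order: G < X < M < V < H < T < R < A < Q < P < F < N.
Counting 5 from the largest end gives A.

A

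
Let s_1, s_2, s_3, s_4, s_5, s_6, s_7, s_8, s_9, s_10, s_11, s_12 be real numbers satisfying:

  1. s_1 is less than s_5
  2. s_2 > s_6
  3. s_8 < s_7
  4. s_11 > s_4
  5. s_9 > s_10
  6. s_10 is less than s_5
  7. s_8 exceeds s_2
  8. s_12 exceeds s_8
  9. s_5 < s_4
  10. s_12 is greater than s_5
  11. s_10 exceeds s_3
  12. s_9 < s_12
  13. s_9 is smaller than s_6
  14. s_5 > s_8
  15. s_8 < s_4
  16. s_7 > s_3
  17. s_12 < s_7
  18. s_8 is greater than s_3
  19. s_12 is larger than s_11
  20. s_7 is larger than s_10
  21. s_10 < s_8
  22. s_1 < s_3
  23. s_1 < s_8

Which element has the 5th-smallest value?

Chaining the given pairs: s_1 < s_3 < s_10 < s_9 < s_6 < s_2 < s_8 < s_5 < s_4 < s_11 < s_12 < s_7.
The 5th smallest is s_6.

s_6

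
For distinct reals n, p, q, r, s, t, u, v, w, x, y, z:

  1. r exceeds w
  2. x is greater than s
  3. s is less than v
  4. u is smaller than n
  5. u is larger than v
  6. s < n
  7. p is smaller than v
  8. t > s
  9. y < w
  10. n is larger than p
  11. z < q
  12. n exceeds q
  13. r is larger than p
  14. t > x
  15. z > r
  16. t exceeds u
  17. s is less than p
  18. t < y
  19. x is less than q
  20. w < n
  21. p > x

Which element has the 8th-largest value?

u

Chaining the given pairs: s < x < p < v < u < t < y < w < r < z < q < n.
Counting 8 from the largest end gives u.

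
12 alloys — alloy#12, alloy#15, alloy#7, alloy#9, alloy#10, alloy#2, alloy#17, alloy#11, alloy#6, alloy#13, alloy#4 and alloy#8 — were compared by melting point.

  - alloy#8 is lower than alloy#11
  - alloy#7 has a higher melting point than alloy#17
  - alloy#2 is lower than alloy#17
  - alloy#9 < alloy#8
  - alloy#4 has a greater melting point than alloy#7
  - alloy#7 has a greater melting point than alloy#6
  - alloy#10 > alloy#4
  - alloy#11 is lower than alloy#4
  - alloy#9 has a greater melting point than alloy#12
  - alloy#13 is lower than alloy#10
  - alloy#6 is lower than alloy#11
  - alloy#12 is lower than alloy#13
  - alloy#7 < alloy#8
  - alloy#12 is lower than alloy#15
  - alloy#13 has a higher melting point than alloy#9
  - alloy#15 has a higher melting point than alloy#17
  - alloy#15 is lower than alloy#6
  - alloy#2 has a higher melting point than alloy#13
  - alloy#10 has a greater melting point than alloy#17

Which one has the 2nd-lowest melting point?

alloy#9

Piecing the relations together gives one ordering: alloy#12 < alloy#9 < alloy#13 < alloy#2 < alloy#17 < alloy#15 < alloy#6 < alloy#7 < alloy#8 < alloy#11 < alloy#4 < alloy#10.
The 2nd smallest is alloy#9.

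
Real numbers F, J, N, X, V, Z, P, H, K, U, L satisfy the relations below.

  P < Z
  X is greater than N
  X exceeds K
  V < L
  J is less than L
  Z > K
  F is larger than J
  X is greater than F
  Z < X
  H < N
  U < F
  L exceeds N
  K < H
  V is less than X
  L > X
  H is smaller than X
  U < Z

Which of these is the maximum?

P is not greatest since P < Z; U is not greatest since U < F; K is not greatest since K < H; V is not greatest since V < L; H is not greatest since H < X; J is not greatest since J < F; Z is not greatest since Z < X; N is not greatest since N < L; F is not greatest since F < X; X is not greatest since X < L.
Only L has nothing above it, so L is the maximum.

L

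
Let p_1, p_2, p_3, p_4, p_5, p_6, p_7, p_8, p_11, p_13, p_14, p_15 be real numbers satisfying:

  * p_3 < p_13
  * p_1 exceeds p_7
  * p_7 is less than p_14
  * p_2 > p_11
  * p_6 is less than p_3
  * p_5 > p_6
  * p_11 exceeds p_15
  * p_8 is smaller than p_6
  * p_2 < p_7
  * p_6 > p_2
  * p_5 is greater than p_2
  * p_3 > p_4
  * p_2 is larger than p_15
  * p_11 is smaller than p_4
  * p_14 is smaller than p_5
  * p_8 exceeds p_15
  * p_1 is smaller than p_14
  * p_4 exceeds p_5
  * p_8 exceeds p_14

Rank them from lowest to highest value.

The consecutive links are each given: p_15 < p_11; p_11 < p_2; p_2 < p_7; p_7 < p_1; p_1 < p_14; p_14 < p_8; p_8 < p_6; p_6 < p_5; p_5 < p_4; p_4 < p_3; p_3 < p_13.

p_15 < p_11 < p_2 < p_7 < p_1 < p_14 < p_8 < p_6 < p_5 < p_4 < p_3 < p_13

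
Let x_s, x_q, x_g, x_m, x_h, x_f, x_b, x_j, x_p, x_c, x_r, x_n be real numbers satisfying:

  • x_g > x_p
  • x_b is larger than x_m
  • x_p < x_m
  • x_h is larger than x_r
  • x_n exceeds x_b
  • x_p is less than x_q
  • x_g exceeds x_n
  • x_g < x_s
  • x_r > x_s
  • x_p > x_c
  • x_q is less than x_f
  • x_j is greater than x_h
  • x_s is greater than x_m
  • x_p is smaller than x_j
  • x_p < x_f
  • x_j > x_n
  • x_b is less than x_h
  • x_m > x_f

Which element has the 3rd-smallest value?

Chaining the given pairs: x_c < x_p < x_q < x_f < x_m < x_b < x_n < x_g < x_s < x_r < x_h < x_j.
The 3rd smallest is x_q.

x_q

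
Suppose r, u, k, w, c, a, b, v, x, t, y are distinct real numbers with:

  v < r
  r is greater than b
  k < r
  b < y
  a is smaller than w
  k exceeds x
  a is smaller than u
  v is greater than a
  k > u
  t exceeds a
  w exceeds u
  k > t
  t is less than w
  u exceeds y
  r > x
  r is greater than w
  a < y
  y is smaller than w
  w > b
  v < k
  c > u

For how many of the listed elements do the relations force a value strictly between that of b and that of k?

2

The relations place b below k. An element lies strictly between them when it is forced above b and also forced below k.
Above b: {y, u, c, w, r}. Below k: {a, y, t, u, x, v}.
Intersection: {y, u} — 2.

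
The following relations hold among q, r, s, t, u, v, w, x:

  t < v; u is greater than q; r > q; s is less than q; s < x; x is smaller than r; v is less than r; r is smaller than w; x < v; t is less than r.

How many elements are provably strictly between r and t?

The relations place t below r. An element lies strictly between them when it is forced above t and also forced below r.
Above t: {v, w}. Below r: {s, x, v, q}.
Intersection: {v} — 1.

1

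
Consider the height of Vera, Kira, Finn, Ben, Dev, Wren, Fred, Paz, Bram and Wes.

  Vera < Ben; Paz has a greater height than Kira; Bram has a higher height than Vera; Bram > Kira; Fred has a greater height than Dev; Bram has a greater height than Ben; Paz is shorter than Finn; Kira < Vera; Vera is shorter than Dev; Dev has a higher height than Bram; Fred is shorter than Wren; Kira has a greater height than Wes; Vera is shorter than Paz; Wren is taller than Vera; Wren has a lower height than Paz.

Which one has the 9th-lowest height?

Paz

Piecing the relations together gives one ordering: Wes < Kira < Vera < Ben < Bram < Dev < Fred < Wren < Paz < Finn.
The 9th smallest is Paz.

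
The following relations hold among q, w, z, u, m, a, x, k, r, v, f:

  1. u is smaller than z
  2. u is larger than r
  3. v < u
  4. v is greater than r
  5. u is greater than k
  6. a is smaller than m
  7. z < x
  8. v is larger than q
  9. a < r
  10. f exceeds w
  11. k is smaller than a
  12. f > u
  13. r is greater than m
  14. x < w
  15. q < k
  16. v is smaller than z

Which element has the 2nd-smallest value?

Piecing the relations together gives one ordering: q < k < a < m < r < v < u < z < x < w < f.
The 2nd smallest is k.

k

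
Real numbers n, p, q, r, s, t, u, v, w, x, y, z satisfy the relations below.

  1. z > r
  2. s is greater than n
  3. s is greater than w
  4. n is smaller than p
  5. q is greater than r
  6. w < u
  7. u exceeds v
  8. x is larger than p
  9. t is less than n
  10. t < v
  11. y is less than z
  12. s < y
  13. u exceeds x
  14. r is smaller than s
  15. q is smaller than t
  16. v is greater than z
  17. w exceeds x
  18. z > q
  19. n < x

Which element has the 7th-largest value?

Piecing the relations together gives one ordering: r < q < t < n < p < x < w < s < y < z < v < u.
Counting 7 from the largest end gives x.

x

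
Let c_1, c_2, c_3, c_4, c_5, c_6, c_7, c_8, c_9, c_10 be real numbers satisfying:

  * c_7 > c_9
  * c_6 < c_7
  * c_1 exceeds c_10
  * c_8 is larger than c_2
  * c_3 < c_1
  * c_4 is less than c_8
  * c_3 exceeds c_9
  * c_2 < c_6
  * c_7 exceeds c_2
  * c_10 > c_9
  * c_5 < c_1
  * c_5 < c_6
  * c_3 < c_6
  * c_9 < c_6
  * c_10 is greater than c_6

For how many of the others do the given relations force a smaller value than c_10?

The elements the relations force below c_10 are c_5, c_9, c_3, c_2, c_6 — no chain reaches any other.
That is 5.

5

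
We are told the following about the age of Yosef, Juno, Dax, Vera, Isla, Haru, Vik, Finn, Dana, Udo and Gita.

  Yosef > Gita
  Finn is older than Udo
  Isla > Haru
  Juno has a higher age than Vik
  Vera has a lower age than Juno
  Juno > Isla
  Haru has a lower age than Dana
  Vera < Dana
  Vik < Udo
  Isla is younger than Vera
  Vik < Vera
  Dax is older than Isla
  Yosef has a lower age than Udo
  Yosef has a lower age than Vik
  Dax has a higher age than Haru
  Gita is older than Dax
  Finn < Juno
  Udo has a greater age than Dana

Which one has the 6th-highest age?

Chaining the given pairs: Haru < Isla < Dax < Gita < Yosef < Vik < Vera < Dana < Udo < Finn < Juno.
Counting 6 from the largest end gives Vik.

Vik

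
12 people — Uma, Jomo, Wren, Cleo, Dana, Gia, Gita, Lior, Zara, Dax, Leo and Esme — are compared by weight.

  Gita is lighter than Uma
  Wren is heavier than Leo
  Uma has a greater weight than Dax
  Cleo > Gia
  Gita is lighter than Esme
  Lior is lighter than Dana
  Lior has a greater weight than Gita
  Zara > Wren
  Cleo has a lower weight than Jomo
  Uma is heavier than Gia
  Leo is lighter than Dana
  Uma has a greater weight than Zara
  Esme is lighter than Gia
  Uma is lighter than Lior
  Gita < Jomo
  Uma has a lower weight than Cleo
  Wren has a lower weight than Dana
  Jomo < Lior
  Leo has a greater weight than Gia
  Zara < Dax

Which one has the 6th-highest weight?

Dax

Piecing the relations together gives one ordering: Gita < Esme < Gia < Leo < Wren < Zara < Dax < Uma < Cleo < Jomo < Lior < Dana.
Counting 6 from the largest end gives Dax.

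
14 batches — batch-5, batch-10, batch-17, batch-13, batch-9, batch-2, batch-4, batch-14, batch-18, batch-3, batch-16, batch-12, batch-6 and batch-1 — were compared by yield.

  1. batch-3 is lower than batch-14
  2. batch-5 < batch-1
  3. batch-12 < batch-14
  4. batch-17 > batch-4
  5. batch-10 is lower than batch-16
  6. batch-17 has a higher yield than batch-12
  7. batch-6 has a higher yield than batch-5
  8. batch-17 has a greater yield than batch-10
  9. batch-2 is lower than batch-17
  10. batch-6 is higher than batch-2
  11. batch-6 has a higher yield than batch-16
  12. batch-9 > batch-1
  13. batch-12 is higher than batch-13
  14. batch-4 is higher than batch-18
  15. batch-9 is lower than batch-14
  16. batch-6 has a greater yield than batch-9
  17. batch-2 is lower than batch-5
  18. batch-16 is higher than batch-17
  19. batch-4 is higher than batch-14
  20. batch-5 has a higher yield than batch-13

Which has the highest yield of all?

batch-6

batch-10 is not greatest since batch-10 < batch-17; batch-2 is not greatest since batch-2 < batch-5; batch-13 is not greatest since batch-13 < batch-5; batch-5 is not greatest since batch-5 < batch-1; batch-1 is not greatest since batch-1 < batch-9; batch-3 is not greatest since batch-3 < batch-14; batch-12 is not greatest since batch-12 < batch-17; batch-18 is not greatest since batch-18 < batch-4; batch-9 is not greatest since batch-9 < batch-14; batch-14 is not greatest since batch-14 < batch-4; batch-4 is not greatest since batch-4 < batch-17; batch-17 is not greatest since batch-17 < batch-16; batch-16 is not greatest since batch-16 < batch-6.
Only batch-6 has nothing above it, so batch-6 is the highest yield.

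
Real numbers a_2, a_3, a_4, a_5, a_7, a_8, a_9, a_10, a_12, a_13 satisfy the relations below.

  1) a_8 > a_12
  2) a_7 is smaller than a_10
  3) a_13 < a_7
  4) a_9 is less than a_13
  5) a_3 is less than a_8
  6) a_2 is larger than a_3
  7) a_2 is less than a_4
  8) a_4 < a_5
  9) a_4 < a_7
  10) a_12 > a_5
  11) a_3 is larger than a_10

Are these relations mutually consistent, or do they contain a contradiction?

We have a_4 < a_7 stated directly, yet also a_7 < a_10 < a_3 < a_2 < a_4 by chaining the others — so a_7 < a_4. Contradiction.

inconsistent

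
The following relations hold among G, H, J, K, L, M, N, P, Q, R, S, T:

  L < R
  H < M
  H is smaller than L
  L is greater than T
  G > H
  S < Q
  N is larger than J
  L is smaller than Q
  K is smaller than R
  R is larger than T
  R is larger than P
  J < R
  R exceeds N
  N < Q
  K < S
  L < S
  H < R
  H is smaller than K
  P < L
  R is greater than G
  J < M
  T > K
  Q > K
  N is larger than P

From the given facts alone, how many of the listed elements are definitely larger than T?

The elements the relations force above T are L, S, Q, R — no chain reaches any other.
That is 4.

4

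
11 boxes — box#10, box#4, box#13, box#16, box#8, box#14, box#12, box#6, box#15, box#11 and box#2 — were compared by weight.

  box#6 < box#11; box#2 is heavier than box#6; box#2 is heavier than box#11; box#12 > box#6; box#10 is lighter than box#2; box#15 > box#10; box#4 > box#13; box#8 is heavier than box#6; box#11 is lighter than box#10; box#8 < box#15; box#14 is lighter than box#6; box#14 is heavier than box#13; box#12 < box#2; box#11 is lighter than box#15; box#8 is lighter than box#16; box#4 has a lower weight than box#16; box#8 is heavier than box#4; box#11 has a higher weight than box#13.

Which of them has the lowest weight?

Chaining upward from box#13: directly above it, box#4, box#14, box#11; then box#6, box#8, box#16, box#10, box#2, box#15; then box#12.
That covers every other element, and nothing is given below box#13, so box#13 is the lowest weight.

box#13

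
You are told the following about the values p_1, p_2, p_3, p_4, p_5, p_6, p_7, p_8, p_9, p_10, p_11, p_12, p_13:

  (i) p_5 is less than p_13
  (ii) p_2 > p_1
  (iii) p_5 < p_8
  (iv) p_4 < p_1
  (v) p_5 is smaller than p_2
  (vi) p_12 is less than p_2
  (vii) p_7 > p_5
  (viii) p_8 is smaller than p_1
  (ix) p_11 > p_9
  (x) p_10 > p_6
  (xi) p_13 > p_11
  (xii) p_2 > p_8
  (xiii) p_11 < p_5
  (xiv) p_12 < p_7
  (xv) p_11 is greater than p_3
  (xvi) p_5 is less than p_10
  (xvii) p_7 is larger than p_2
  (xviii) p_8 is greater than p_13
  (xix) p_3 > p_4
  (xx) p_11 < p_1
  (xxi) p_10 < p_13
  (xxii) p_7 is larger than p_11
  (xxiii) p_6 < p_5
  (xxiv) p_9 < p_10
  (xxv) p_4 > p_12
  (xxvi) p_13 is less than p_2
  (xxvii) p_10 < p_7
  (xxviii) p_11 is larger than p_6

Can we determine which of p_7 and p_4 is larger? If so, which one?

p_4 < p_3 and p_3 < p_11 give p_4 < p_11.
With p_11 < p_5: p_4 < p_3 < p_11 < p_5.
Then p_5 < p_10 extends the chain to p_10.
Then p_10 < p_13 extends the chain to p_13.
With p_13 < p_8: p_4 < p_3 < p_11 < p_5 < p_10 < p_13 < p_8.
With p_8 < p_1: p_4 < p_3 < p_11 < p_5 < p_10 < p_13 < p_8 < p_1.
With p_1 < p_2: p_4 < p_3 < p_11 < p_5 < p_10 < p_13 < p_8 < p_1 < p_2.
With p_2 < p_7: p_4 < p_3 < p_11 < p_5 < p_10 < p_13 < p_8 < p_1 < p_2 < p_7.
So p_7 is larger.

p_7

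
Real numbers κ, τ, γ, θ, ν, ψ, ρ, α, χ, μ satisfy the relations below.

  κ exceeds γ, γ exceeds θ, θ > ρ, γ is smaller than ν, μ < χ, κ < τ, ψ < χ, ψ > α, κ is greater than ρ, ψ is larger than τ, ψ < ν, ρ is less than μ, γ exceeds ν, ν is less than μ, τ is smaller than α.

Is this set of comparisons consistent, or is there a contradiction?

Chaining the given relations yields γ < κ < τ < α < ψ < ν, so γ < ν. But one relation states ν < γ. These cannot both hold.

inconsistent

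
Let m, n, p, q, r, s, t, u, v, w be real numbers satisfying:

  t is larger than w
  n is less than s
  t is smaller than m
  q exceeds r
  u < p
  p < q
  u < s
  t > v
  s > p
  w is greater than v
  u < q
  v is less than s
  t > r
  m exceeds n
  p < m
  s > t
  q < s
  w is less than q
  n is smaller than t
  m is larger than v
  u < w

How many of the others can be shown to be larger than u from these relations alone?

Directly above u: w, p, q, s.
One step further: t, m (6 so far).
Nothing else is reachable above u; 6 in all.

6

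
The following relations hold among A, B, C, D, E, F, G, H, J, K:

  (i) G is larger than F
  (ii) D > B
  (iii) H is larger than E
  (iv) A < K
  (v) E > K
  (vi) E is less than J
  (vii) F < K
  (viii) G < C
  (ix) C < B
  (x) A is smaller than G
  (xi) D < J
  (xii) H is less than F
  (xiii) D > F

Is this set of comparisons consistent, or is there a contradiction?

inconsistent

Chaining the given relations yields K < E < H < F, so K < F. But one relation states F < K. These cannot both hold.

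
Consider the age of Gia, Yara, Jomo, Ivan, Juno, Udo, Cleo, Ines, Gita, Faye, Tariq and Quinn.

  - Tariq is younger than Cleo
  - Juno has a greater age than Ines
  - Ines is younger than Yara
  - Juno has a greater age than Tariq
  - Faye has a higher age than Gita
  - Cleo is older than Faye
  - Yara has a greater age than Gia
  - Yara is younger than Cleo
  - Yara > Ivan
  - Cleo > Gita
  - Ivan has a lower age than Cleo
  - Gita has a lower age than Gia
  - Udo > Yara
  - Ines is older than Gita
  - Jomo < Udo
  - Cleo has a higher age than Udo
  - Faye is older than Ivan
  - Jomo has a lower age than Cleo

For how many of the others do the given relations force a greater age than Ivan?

From Ivan the given relations immediately reach Faye, Yara, Cleo.
From those, Udo — 4 in total.
Nothing else is reachable above Ivan; 4 in all.

4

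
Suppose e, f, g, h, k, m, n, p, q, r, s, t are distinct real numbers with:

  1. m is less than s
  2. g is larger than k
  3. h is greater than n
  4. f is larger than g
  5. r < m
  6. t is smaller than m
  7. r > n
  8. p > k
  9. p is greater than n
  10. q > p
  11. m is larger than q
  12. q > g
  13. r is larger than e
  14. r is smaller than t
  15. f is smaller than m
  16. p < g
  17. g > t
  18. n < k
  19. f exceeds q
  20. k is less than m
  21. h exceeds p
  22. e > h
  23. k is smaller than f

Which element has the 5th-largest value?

Piecing the relations together gives one ordering: n < k < p < h < e < r < t < g < q < f < m < s.
The 5th largest is g.

g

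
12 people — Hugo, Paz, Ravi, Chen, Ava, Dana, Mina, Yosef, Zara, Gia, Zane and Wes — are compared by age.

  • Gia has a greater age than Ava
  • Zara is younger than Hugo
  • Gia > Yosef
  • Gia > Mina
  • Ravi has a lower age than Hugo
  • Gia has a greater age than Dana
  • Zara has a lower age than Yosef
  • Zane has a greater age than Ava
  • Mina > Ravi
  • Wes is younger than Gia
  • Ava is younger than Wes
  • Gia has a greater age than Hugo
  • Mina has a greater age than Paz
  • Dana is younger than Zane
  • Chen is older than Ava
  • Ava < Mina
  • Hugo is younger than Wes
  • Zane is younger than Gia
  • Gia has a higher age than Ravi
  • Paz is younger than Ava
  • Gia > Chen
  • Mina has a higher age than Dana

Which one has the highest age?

Chaining downward from Gia: directly below it, Dana, Ravi, Yosef, Ava, Chen, Hugo, Wes, Zane, Mina; then Zara, Paz.
That covers every other element, and nothing is given above Gia, so Gia is the highest age.

Gia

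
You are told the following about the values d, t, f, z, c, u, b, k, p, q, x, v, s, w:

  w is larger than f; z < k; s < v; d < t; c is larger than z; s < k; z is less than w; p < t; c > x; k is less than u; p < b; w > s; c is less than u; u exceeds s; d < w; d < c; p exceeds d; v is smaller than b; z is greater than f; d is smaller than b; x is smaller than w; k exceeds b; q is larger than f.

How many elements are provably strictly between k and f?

1

Chaining upward from f reaches: z, c, w, u, q.
Chaining downward from k reaches: d, s, z, p, v, b.
Strictly between f and k are those in both lists: z — 1 element.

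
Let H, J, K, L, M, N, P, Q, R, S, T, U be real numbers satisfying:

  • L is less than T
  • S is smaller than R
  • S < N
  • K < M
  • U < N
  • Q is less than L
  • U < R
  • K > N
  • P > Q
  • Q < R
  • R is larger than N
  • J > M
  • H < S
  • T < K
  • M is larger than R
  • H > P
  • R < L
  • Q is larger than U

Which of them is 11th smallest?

The consecutive relations fix a unique order: U < Q < P < H < S < N < R < L < T < K < M < J.
Counting 11 from the smallest end gives M.

M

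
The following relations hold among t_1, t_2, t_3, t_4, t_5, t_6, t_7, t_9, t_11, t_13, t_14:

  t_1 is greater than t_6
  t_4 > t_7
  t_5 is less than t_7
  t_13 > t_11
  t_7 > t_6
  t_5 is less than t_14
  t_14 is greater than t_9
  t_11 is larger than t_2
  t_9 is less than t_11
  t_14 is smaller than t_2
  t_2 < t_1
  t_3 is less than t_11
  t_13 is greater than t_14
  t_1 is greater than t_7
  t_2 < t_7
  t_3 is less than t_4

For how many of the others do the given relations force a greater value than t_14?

Directly above t_14: t_2, t_13.
One step further: t_7, t_11, t_1 (5 so far).
One step further: t_4 (6 so far).
Nothing else is reachable above t_14; 6 in all.

6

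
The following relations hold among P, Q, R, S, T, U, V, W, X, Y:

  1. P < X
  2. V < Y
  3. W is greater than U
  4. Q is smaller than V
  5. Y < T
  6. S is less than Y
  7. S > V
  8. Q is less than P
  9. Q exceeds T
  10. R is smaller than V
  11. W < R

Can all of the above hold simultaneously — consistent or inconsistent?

Chaining the given relations yields V < S < Y < T < Q, so V < Q. But one relation states Q < V. These cannot both hold.

inconsistent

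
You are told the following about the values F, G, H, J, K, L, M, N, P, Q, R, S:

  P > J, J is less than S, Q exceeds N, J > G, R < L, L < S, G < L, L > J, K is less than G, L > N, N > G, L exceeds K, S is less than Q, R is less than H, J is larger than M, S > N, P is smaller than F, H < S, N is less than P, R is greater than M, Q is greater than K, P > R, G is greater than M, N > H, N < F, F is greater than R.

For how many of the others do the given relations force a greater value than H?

6

The elements the relations force above H are N, L, S, Q, P, F — no chain reaches any other.
That is 6.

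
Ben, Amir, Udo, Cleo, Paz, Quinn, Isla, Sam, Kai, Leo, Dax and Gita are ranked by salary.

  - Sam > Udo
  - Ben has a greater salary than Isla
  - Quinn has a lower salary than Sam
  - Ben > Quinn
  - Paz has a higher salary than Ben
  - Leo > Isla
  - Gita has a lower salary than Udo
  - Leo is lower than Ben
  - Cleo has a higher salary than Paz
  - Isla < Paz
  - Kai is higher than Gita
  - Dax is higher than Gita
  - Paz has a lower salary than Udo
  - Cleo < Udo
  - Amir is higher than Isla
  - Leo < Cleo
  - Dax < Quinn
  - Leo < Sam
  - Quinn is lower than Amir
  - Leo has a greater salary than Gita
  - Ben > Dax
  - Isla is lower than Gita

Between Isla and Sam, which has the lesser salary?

Following the relations from Isla: Isla < Gita < Dax < Quinn < Ben < Paz < Udo < Sam.
So Isla < Sam; Isla is the lower of the two.

Isla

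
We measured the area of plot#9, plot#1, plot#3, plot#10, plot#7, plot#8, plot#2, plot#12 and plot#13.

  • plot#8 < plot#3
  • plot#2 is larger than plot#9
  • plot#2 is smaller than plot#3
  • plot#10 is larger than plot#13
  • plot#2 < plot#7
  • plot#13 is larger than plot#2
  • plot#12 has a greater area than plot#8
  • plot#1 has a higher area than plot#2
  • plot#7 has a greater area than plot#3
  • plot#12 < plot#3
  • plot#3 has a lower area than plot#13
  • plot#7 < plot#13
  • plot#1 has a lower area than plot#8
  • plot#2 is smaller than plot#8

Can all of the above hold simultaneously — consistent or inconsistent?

consistent

The single ordering plot#9 < plot#2 < plot#1 < plot#8 < plot#12 < plot#3 < plot#7 < plot#13 < plot#10 satisfies every listed relation, so no contradiction arises.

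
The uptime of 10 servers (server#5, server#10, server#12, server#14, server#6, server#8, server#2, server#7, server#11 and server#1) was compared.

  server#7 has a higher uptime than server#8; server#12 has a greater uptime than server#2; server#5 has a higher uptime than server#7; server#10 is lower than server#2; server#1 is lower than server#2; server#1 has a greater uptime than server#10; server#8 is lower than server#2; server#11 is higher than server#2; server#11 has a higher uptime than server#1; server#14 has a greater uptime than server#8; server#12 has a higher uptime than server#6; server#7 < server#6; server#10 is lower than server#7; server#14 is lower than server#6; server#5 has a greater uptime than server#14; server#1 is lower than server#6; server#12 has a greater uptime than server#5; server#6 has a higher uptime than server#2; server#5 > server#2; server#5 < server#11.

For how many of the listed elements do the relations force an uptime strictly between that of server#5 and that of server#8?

3

The relations place server#8 below server#5. An element lies strictly between them when it is forced above server#8 and also forced below server#5.
Above server#8: {server#2, server#14, server#7, server#6, server#11, server#12}. Below server#5: {server#10, server#1, server#2, server#14, server#7}.
Intersection: {server#2, server#14, server#7} — 3.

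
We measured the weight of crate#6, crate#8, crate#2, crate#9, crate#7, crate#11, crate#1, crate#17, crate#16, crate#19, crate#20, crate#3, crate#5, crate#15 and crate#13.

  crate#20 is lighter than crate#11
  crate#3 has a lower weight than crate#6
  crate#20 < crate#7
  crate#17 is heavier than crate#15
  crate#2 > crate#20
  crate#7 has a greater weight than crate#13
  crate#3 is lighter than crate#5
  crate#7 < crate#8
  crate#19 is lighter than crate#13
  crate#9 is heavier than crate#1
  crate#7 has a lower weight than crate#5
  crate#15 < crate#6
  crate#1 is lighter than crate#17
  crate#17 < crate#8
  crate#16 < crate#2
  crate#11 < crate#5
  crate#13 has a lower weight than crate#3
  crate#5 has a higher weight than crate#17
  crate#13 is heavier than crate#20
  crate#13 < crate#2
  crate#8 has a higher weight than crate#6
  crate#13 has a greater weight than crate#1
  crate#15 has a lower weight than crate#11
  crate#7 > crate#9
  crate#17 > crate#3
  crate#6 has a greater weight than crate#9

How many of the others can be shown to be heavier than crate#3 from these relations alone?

From crate#3 the given relations immediately reach crate#17, crate#6, crate#5.
From those, crate#8 — 4 in total.
Nothing else is reachable above crate#3; 4 in all.

4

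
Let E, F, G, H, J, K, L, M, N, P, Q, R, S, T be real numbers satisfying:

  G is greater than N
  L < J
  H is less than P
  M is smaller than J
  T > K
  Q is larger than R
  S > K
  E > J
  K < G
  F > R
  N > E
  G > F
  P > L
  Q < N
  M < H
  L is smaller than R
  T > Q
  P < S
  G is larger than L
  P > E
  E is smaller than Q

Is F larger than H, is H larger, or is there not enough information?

Following every chain through F: above F we get G; below F we get L, R.
H is not reached, and no chain runs the other way from H to F.
So the given relations leave the order of F and H undetermined.

undetermined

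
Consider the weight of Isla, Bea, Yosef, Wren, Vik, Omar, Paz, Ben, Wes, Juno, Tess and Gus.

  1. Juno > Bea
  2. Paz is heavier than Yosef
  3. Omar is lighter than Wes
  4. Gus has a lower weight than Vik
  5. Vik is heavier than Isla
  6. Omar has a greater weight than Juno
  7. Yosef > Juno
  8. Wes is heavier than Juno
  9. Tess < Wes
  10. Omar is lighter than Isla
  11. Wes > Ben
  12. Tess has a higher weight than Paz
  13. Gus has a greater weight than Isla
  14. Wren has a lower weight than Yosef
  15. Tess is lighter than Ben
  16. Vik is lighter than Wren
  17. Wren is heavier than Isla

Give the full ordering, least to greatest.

Bea < Juno < Omar < Isla < Gus < Vik < Wren < Yosef < Paz < Tess < Ben < Wes

The consecutive links are each given: Bea < Juno; Juno < Omar; Omar < Isla; Isla < Gus; Gus < Vik; Vik < Wren; Wren < Yosef; Yosef < Paz; Paz < Tess; Tess < Ben; Ben < Wes.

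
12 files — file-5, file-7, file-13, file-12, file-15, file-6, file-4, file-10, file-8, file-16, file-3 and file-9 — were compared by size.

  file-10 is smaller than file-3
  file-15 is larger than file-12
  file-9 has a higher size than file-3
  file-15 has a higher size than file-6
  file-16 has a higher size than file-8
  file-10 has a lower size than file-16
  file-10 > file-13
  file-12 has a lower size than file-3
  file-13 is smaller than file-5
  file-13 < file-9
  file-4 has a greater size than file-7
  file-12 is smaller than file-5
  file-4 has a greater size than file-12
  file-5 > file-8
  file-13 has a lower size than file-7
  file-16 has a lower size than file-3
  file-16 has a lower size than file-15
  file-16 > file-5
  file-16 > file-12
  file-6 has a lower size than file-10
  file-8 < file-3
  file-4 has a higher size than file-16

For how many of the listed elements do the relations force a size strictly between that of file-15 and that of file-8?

Chaining upward from file-8 reaches: file-5, file-16, file-3, file-9, file-4.
Chaining downward from file-15 reaches: file-13, file-12, file-5, file-6, file-10, file-16.
Strictly between file-8 and file-15 are those in both lists: file-5, file-16 — 2 elements.

2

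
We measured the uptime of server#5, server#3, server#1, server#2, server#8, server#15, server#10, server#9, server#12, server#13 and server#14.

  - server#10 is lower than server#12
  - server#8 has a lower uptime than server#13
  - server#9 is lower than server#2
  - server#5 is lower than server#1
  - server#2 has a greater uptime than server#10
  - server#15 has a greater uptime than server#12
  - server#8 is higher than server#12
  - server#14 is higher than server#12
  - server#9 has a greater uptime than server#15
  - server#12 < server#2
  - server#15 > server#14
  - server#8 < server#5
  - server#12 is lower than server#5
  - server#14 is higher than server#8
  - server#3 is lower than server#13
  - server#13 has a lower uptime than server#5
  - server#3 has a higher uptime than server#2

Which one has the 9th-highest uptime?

server#8

The consecutive relations fix a unique order: server#10 < server#12 < server#8 < server#14 < server#15 < server#9 < server#2 < server#3 < server#13 < server#5 < server#1.
Counting 9 from the largest end gives server#8.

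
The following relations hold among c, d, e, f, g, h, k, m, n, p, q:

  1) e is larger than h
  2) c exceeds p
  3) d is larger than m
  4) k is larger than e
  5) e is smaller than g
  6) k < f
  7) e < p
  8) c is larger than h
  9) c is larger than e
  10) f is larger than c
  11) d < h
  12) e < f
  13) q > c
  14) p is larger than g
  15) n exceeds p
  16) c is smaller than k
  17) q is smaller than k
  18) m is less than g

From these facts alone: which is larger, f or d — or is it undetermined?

f

The relevant relations are d < h; h < e; e < g; g < p; p < c; c < q; q < k; k < f.
Chaining these gives d < h < e < g < p < c < q < k < f.
So f is larger.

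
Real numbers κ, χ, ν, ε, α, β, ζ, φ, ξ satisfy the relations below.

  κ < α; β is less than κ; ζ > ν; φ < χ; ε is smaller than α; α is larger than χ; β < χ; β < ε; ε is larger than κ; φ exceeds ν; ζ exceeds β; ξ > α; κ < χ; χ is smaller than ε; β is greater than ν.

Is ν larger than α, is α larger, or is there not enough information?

α

Link the given pairs in sequence: ν < β; β < κ; κ < χ; χ < ε; ε < α.
Chaining these gives ν < β < κ < χ < ε < α.
So α is larger.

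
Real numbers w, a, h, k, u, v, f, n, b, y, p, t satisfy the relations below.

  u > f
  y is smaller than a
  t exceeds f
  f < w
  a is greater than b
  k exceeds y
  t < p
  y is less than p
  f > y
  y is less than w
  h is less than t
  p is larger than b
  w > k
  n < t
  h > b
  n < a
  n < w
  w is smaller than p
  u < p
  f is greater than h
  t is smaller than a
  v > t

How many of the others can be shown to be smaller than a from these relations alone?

From a the given relations immediately reach y, b, n, t.
From those, h, f — 6 in total.
No other element is forced below a by the given relations, so the count is 6.

6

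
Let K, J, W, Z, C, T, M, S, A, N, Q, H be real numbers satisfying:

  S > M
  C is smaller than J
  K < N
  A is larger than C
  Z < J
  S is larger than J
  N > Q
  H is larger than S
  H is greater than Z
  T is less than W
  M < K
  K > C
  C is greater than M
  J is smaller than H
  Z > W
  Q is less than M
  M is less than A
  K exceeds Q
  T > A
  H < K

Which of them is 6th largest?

Chaining the given pairs: Q < M < C < A < T < W < Z < J < S < H < K < N.
The 6th largest is Z.

Z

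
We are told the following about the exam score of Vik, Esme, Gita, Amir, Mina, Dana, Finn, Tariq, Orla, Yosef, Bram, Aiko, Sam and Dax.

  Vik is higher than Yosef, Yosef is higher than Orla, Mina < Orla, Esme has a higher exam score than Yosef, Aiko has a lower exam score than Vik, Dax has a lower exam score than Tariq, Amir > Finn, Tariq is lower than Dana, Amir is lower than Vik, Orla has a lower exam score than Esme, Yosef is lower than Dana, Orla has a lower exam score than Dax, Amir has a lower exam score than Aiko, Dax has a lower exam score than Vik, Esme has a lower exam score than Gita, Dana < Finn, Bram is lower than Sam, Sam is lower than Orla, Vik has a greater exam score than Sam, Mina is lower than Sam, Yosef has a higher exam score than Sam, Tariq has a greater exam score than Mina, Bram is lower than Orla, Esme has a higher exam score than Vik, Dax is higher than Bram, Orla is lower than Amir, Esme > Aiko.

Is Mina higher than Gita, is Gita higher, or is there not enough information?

Gita

Mina < Sam and Sam < Orla give Mina < Orla.
Then Orla < Dax extends the chain to Dax.
Then Dax < Tariq extends the chain to Tariq.
Then Tariq < Dana extends the chain to Dana.
Then Dana < Finn extends the chain to Finn.
With Finn < Amir: Mina < Sam < Orla < Dax < Tariq < Dana < Finn < Amir.
Then Amir < Aiko extends the chain to Aiko.
With Aiko < Vik: Mina < Sam < Orla < Dax < Tariq < Dana < Finn < Amir < Aiko < Vik.
With Vik < Esme: Mina < Sam < Orla < Dax < Tariq < Dana < Finn < Amir < Aiko < Vik < Esme.
With Esme < Gita: Mina < Sam < Orla < Dax < Tariq < Dana < Finn < Amir < Aiko < Vik < Esme < Gita.
So Gita is higher.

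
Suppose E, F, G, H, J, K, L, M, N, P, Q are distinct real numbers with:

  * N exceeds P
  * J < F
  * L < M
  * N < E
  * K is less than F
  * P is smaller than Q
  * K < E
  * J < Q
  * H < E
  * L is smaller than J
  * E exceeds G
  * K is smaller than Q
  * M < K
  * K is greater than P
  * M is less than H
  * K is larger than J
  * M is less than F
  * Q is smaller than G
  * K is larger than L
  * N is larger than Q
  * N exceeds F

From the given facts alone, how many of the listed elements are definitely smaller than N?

From N the given relations immediately reach P, Q, F.
From those, M, J, K — 6 in total.
From those, L — 7 in total.
Nothing else is reachable below N; 7 in all.

7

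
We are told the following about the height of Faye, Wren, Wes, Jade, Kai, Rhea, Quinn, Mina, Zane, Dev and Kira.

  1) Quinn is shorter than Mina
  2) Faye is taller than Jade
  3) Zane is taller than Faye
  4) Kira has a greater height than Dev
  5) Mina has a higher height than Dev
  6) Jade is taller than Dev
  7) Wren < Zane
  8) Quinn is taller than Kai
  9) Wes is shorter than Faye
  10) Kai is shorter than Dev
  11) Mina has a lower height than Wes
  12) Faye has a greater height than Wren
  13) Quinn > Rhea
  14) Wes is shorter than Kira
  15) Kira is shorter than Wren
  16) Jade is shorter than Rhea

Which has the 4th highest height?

Chaining the given pairs: Kai < Dev < Jade < Rhea < Quinn < Mina < Wes < Kira < Wren < Faye < Zane.
The 4th largest is Kira.

Kira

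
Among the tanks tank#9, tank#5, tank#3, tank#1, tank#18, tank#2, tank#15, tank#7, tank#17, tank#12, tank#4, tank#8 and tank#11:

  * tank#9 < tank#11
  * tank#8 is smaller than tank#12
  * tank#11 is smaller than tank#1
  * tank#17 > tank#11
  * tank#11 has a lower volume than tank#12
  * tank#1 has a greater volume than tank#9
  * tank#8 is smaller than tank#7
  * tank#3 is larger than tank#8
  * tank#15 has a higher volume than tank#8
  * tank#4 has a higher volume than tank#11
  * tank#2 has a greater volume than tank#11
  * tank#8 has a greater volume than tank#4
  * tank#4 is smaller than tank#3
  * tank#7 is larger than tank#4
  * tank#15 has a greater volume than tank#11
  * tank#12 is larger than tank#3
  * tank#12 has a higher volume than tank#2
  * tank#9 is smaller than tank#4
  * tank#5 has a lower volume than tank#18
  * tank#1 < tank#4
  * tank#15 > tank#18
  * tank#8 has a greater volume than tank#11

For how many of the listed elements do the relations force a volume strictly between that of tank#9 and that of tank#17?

1

Chaining upward from tank#9 reaches: tank#11, tank#1, tank#4, tank#8, tank#3, tank#2, tank#12, tank#7, tank#15.
Chaining downward from tank#17 reaches: tank#11.
Strictly between tank#9 and tank#17 are those in both lists: tank#11 — 1 element.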